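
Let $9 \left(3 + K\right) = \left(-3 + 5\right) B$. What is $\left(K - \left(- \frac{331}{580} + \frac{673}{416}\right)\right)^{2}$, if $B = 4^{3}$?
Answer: $\frac{30513150824641}{294718694400} \approx 103.53$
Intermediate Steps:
$B = 64$
$K = \frac{101}{9}$ ($K = -3 + \frac{\left(-3 + 5\right) 64}{9} = -3 + \frac{2 \cdot 64}{9} = -3 + \frac{1}{9} \cdot 128 = -3 + \frac{128}{9} = \frac{101}{9} \approx 11.222$)
$\left(K - \left(- \frac{331}{580} + \frac{673}{416}\right)\right)^{2} = \left(\frac{101}{9} - \left(- \frac{331}{580} + \frac{673}{416}\right)\right)^{2} = \left(\frac{101}{9} - \frac{63161}{60320}\right)^{2} = \left(\frac{5523871}{542880}\right)^{2} = \frac{30513150824641}{294718694400}$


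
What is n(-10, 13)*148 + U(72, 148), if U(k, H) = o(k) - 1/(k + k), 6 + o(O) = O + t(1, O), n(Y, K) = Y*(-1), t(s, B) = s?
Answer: 222767/144 ≈ 1547.0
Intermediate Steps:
n(Y, K) = -Y
o(O) = -5 + O (o(O) = -6 + (O + 1) = -6 + (1 + O) = -5 + O)
U(k, H) = -5 + k - 1/(2*k) (U(k, H) = (-5 + k) - 1/(k + k) = (-5 + k) - 1/(2*k) = -5 + k - 1/(2*k))
n(-10, 13)*148 + U(72, 148) = -1*(-10)*148 + (-5 + 72 - ½/72) = 10*148 + (-5 + 72 - ½*1/72) = 1480 + (-5 + 72 - 1/144) = 1480 + 9647/144 = 222767/144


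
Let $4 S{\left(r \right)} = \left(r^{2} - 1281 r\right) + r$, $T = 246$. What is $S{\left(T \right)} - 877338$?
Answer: $-940929$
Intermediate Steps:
$S{\left(r \right)} = - 320 r + \frac{r^{2}}{4}$ ($S{\left(r \right)} = \frac{\left(r^{2} - 1281 r\right) + r}{4} = \frac{r^{2} - 1280 r}{4} = - 320 r + \frac{r^{2}}{4}$)
$S{\left(T \right)} - 877338 = \frac{1}{4} \cdot 246 \left(-1280 + 246\right) - 877338 = \frac{1}{4} \cdot 246 \left(-1034\right) - 877338 = -63591 - 877338 = -940929$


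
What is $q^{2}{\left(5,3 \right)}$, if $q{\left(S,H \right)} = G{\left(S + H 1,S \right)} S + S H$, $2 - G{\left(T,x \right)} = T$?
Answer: $225$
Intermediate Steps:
$G{\left(T,x \right)} = 2 - T$
$q{\left(S,H \right)} = H S + S \left(2 - H - S\right)$ ($q{\left(S,H \right)} = \left(2 - \left(S + H 1\right)\right) S + S H = \left(2 - \left(S + H\right)\right) S + H S = \left(2 - \left(H + S\right)\right) S + H S = \left(2 - H - S\right) S + H S = S \left(2 - H - S\right) + H S = H S + S \left(2 - H - S\right)$)
$q^{2}{\left(5,3 \right)} = \left(5 \left(2 - 5\right)\right)^{2} = \left(5 \left(-3\right)\right)^{2} = \left(-15\right)^{2} = 225$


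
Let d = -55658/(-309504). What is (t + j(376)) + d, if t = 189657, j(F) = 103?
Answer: 29365767349/154752 ≈ 1.8976e+5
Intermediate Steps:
d = 27829/154752 (d = -55658*(-1/309504) = 27829/154752 ≈ 0.17983)
(t + j(376)) + d = (189657 + 103) + 27829/154752 = 189760 + 27829/154752 = 29365767349/154752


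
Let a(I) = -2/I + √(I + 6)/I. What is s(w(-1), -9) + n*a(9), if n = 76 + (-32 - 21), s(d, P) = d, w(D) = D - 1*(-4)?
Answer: -19/9 + 23*√15/9 ≈ 7.7865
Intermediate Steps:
w(D) = 4 + D (w(D) = D + 4 = 4 + D)
a(I) = -2/I + √(6 + I)/I
n = 23 (n = 76 - 53 = 23)
s(w(-1), -9) + n*a(9) = (4 - 1) + 23*((-2 + √(6 + 9))/9) = 3 + 23*((-2 + √15)/9) = 3 + 23*(-2/9 + √15/9) = 3 + (-46/9 + 23*√15/9) = -19/9 + 23*√15/9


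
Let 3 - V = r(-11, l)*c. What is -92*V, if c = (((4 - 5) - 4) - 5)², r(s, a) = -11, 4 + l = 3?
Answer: -101476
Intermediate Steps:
l = -1 (l = -4 + 3 = -1)
c = 100 (c = ((-1 - 4) - 5)² = (-5 - 5)² = (-10)² = 100)
V = 1103 (V = 3 - (-11)*100 = 3 - 1*(-1100) = 3 + 1100 = 1103)
-92*V = -92*1103 = -101476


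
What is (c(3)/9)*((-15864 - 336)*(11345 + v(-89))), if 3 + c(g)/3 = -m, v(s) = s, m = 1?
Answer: 243129600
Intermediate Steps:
c(g) = -12 (c(g) = -9 + 3*(-1*1) = -9 + 3*(-1) = -9 - 3 = -12)
(c(3)/9)*((-15864 - 336)*(11345 + v(-89))) = (-12/9)*((-15864 - 336)*(11345 - 89)) = (-12*1/9)*(-16200*11256) = -4/3*(-182347200) = 243129600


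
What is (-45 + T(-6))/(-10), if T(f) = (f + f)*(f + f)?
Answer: -99/10 ≈ -9.9000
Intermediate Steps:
T(f) = 4*f**2 (T(f) = (2*f)*(2*f) = 4*f**2)
(-45 + T(-6))/(-10) = (-45 + 4*(-6)**2)/(-10) = -(-45 + 4*36)/10 = -(-45 + 144)/10 = -1/10*99 = -99/10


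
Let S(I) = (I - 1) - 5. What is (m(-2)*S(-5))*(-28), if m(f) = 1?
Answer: 308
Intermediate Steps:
S(I) = -6 + I (S(I) = (-1 + I) - 5 = -6 + I)
(m(-2)*S(-5))*(-28) = (1*(-6 - 5))*(-28) = (1*(-11))*(-28) = -11*(-28) = 308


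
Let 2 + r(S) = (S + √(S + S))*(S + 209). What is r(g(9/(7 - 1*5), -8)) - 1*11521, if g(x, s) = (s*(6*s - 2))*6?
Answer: 6250077 + 104360*√3 ≈ 6.4308e+6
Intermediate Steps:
g(x, s) = 6*s*(-2 + 6*s) (g(x, s) = (s*(-2 + 6*s))*6 = 6*s*(-2 + 6*s))
r(S) = -2 + (209 + S)*(S + √2*√S) (r(S) = -2 + (S + √(S + S))*(S + 209) = -2 + (S + √(2*S))*(209 + S) = -2 + (S + √2*√S)*(209 + S) = -2 + (209 + S)*(S + √2*√S))
r(g(9/(7 - 1*5), -8)) - 1*11521 = (-2 + (12*(-8)*(-1 + 3*(-8)))² + 209*(12*(-8)*(-1 + 3*(-8))) + √2*(12*(-8)*(-1 + 3*(-8)))^(3/2) + 209*√2*√(12*(-8)*(-1 + 3*(-8)))) - 1*11521 = (-2 + (12*(-8)*(-1 - 24))² + 209*(12*(-8)*(-1 - 24)) + √2*(12*(-8)*(-1 - 24))^(3/2) + 209*√2*√(12*(-8)*(-1 - 24))) - 11521 = (-2 + (12*(-8)*(-25))² + 209*(12*(-8)*(-25)) + √2*(12*(-8)*(-25))^(3/2) + 209*√2*√(12*(-8)*(-25))) - 11521 = (-2 + 2400² + 209*2400 + √2*2400^(3/2) + 209*√2*√2400) - 11521 = (-2 + 5760000 + 501600 + √2*(48000*√6) + 209*√2*(20*√6)) - 11521 = (-2 + 5760000 + 501600 + 96000*√3 + 8360*√3) - 11521 = (6261598 + 104360*√3) - 11521 = 6250077 + 104360*√3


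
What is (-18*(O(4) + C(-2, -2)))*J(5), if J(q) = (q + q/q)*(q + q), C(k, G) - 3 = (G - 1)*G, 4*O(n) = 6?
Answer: -11340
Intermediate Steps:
O(n) = 3/2 (O(n) = (1/4)*6 = 3/2)
C(k, G) = 3 + G*(-1 + G) (C(k, G) = 3 + (G - 1)*G = 3 + (-1 + G)*G = 3 + G*(-1 + G))
J(q) = 2*q*(1 + q) (J(q) = (q + 1)*(2*q) = (1 + q)*(2*q) = 2*q*(1 + q))
(-18*(O(4) + C(-2, -2)))*J(5) = (-18*(3/2 + (3 + (-2)**2 - 1*(-2))))*(2*5*(1 + 5)) = (-18*(3/2 + (3 + 4 + 2)))*(2*5*6) = -18*(3/2 + 9)*60 = -18*21/2*60 = -189*60 = -11340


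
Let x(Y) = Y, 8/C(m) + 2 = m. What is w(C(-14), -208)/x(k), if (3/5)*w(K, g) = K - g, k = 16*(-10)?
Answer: -415/192 ≈ -2.1615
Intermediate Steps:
C(m) = 8/(-2 + m)
k = -160
w(K, g) = -5*g/3 + 5*K/3 (w(K, g) = 5*(K - g)/3 = -5*g/3 + 5*K/3)
w(C(-14), -208)/x(k) = (-5/3*(-208) + 5*(8/(-2 - 14))/3)/(-160) = (1040/3 + 5*(8/(-16))/3)*(-1/160) = (1040/3 + 5*(8*(-1/16))/3)*(-1/160) = (1040/3 + (5/3)*(-½))*(-1/160) = (1040/3 - ⅚)*(-1/160) = (2075/6)*(-1/160) = -415/192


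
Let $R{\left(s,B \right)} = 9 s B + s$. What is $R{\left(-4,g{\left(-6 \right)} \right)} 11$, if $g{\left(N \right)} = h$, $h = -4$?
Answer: $1540$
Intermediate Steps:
$g{\left(N \right)} = -4$
$R{\left(s,B \right)} = s + 9 B s$ ($R{\left(s,B \right)} = 9 B s + s = s + 9 B s$)
$R{\left(-4,g{\left(-6 \right)} \right)} 11 = - 4 \left(1 + 9 \left(-4\right)\right) 11 = - 4 \left(1 - 36\right) 11 = \left(-4\right) \left(-35\right) 11 = 140 \cdot 11 = 1540$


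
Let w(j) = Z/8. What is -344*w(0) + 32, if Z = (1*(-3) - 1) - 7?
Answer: 505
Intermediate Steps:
Z = -11 (Z = (-3 - 1) - 7 = -4 - 7 = -11)
w(j) = -11/8
-344*w(0) + 32 = -344*(-11/8) + 32 = 473 + 32 = 505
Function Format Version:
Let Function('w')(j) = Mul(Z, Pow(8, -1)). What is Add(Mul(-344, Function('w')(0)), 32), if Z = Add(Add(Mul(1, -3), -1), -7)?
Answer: 505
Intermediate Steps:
Z = -11 (Z = Add(Add(-3, -1), -7) = Add(-4, -7) = -11)
Function('w')(j) = Rational(-11, 8) (Function('w')(j) = Mul(-11, Pow(8, -1)) = Mul(-11, Rational(1, 8)) = Rational(-11, 8))
Add(Mul(-344, Function('w')(0)), 32) = Add(Mul(-344, Rational(-11, 8)), 32) = Add(473, 32) = 505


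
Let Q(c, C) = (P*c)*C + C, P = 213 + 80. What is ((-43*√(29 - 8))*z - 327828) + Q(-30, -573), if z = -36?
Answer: 4708269 + 1548*√21 ≈ 4.7154e+6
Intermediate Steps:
P = 293
Q(c, C) = C + 293*C*c (Q(c, C) = (293*c)*C + C = 293*C*c + C = C + 293*C*c)
((-43*√(29 - 8))*z - 327828) + Q(-30, -573) = (-43*√(29 - 8)*(-36) - 327828) - 573*(1 + 293*(-30)) = (-43*√21*(-36) - 327828) - 573*(1 - 8790) = (1548*√21 - 327828) - 573*(-8789) = (-327828 + 1548*√21) + 5036097 = 4708269 + 1548*√21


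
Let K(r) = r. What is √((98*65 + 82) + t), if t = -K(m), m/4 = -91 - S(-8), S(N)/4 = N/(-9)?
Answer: 4*√3842/3 ≈ 82.645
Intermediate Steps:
S(N) = -4*N/9 (S(N) = 4*(N/(-9)) = 4*(N*(-⅑)) = 4*(-N/9) = -4*N/9)
m = -3404/9 (m = 4*(-91 - (-4)*(-8)/9) = 4*(-91 - 1*32/9) = 4*(-91 - 32/9) = 4*(-851/9) = -3404/9 ≈ -378.22)
t = 3404/9 (t = -1*(-3404/9) = 3404/9 ≈ 378.22)
√((98*65 + 82) + t) = √((98*65 + 82) + 3404/9) = √((6370 + 82) + 3404/9) = √(6452 + 3404/9) = √(61472/9) = 4*√3842/3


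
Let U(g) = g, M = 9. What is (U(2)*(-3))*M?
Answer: -54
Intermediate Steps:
(U(2)*(-3))*M = (2*(-3))*9 = -6*9 = -54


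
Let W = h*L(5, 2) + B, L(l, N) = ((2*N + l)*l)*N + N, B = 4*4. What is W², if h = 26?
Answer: 5798464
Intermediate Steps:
B = 16
L(l, N) = N + N*l*(l + 2*N) (L(l, N) = ((l + 2*N)*l)*N + N = (l*(l + 2*N))*N + N = N*l*(l + 2*N) + N = N + N*l*(l + 2*N))
W = 2408 (W = 26*(2*(1 + 5² + 2*2*5)) + 16 = 26*(2*(1 + 25 + 20)) + 16 = 26*(2*46) + 16 = 26*92 + 16 = 2392 + 16 = 2408)
W² = 2408² = 5798464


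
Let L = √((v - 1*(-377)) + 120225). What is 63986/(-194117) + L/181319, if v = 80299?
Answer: -63986/194117 + √200901/181319 ≈ -0.32715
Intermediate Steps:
L = √200901 (L = √((80299 - 1*(-377)) + 120225) = √((80299 + 377) + 120225) = √(80676 + 120225) = √200901 ≈ 448.22)
63986/(-194117) + L/181319 = 63986/(-194117) + √200901/181319 = 63986*(-1/194117) + √200901*(1/181319) = -63986/194117 + √200901/181319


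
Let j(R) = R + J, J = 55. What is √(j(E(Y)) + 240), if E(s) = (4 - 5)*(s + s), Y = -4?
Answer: √303 ≈ 17.407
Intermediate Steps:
E(s) = -2*s
j(R) = 55 + R (j(R) = R + 55 = 55 + R)
√(j(E(Y)) + 240) = √((55 - 2*(-4)) + 240) = √((55 + 8) + 240) = √(63 + 240) = √303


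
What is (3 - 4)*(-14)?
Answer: 14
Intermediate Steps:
(3 - 4)*(-14) = -1*(-14) = 14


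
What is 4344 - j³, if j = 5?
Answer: 4219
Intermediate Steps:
4344 - j³ = 4344 - 1*5³ = 4344 - 1*125 = 4344 - 125 = 4219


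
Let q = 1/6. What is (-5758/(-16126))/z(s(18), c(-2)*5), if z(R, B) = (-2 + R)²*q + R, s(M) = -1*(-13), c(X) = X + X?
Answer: 17274/1604537 ≈ 0.010766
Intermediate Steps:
c(X) = 2*X
q = ⅙ ≈ 0.16667
s(M) = 13
z(R, B) = R + (-2 + R)²/6 (z(R, B) = (-2 + R)²*(⅙) + R = (-2 + R)²/6 + R = R + (-2 + R)²/6)
(-5758/(-16126))/z(s(18), c(-2)*5) = (-5758/(-16126))/(13 + (-2 + 13)²/6) = (-5758*(-1/16126))/(13 + (⅙)*11²) = 2879/(8063*(13 + (⅙)*121)) = 2879/(8063*(13 + 121/6)) = 2879/(8063*(199/6)) = (2879/8063)*(6/199) = 17274/1604537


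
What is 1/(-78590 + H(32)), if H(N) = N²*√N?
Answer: -39295/3071416834 - 1024*√2/1535708417 ≈ -1.3737e-5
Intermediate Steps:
H(N) = N^(5/2)
1/(-78590 + H(32)) = 1/(-78590 + 32^(5/2)) = 1/(-78590 + 4096*√2)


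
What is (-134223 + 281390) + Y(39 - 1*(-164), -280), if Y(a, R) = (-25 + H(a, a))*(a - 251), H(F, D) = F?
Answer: 138623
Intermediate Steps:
Y(a, R) = (-251 + a)*(-25 + a) (Y(a, R) = (-25 + a)*(a - 251) = (-25 + a)*(-251 + a) = (-251 + a)*(-25 + a))
(-134223 + 281390) + Y(39 - 1*(-164), -280) = (-134223 + 281390) + (6275 + (39 - 1*(-164))**2 - 276*(39 - 1*(-164))) = 147167 + (6275 + (39 + 164)**2 - 276*(39 + 164)) = 147167 + (6275 + 203**2 - 276*203) = 147167 + (6275 + 41209 - 56028) = 147167 - 8544 = 138623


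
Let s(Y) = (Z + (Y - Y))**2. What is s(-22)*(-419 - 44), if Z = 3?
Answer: -4167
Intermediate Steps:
s(Y) = 9 (s(Y) = (3 + (Y - Y))**2 = (3 + 0)**2 = 3**2 = 9)
s(-22)*(-419 - 44) = 9*(-419 - 44) = 9*(-463) = -4167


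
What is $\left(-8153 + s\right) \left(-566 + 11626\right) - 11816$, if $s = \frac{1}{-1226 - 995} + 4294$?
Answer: $- \frac{94819733736}{2221} \approx -4.2692 \cdot 10^{7}$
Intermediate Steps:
$s = \frac{9536973}{2221}$ ($s = \frac{1}{-2221} + 4294 = - \frac{1}{2221} + 4294 = \frac{9536973}{2221} \approx 4294.0$)
$\left(-8153 + s\right) \left(-566 + 11626\right) - 11816 = \left(-8153 + \frac{9536973}{2221}\right) \left(-566 + 11626\right) - 11816 = \left(- \frac{8570840}{2221}\right) 11060 - 11816 = - \frac{94793490400}{2221} - 11816 = - \frac{94819733736}{2221}$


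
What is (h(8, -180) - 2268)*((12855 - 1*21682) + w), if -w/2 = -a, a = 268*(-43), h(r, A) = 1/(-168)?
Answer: 4048390625/56 ≈ 7.2293e+7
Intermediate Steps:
h(r, A) = -1/168
a = -11524
w = -23048 (w = -(-2)*(-11524) = -2*11524 = -23048)
(h(8, -180) - 2268)*((12855 - 1*21682) + w) = (-1/168 - 2268)*((12855 - 1*21682) - 23048) = -381025*((12855 - 21682) - 23048)/168 = -381025*(-8827 - 23048)/168 = -381025/168*(-31875) = 4048390625/56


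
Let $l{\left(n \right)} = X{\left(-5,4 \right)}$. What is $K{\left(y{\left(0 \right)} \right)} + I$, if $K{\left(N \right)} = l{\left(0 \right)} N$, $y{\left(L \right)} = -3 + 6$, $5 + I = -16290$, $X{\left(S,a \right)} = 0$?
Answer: $-16295$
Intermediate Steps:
$I = -16295$ ($I = -5 - 16290 = -16295$)
$l{\left(n \right)} = 0$
$y{\left(L \right)} = 3$
$K{\left(N \right)} = 0$ ($K{\left(N \right)} = 0 N = 0$)
$K{\left(y{\left(0 \right)} \right)} + I = 0 - 16295 = -16295$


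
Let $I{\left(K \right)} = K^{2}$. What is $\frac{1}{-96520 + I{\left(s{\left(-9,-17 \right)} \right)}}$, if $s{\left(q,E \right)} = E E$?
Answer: $- \frac{1}{12999} \approx -7.6929 \cdot 10^{-5}$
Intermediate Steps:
$s{\left(q,E \right)} = E^{2}$
$\frac{1}{-96520 + I{\left(s{\left(-9,-17 \right)} \right)}} = \frac{1}{-96520 + \left(\left(-17\right)^{2}\right)^{2}} = \frac{1}{-96520 + 289^{2}} = \frac{1}{-96520 + 83521} = \frac{1}{-12999} = - \frac{1}{12999}$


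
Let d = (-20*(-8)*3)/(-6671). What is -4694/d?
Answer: 15656837/240 ≈ 65237.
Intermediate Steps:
d = -480/6671 (d = (160*3)*(-1/6671) = 480*(-1/6671) = -480/6671 ≈ -0.071953)
-4694/d = -4694/(-480/6671) = -4694*(-6671/480) = 15656837/240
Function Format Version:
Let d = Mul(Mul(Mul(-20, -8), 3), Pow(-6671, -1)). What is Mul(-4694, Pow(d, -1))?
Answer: Rational(15656837, 240) ≈ 65237.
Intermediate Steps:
d = Rational(-480, 6671) (d = Mul(Mul(160, 3), Rational(-1, 6671)) = Mul(480, Rational(-1, 6671)) = Rational(-480, 6671) ≈ -0.071953)
Mul(-4694, Pow(d, -1)) = Mul(-4694, Pow(Rational(-480, 6671), -1)) = Mul(-4694, Rational(-6671, 480)) = Rational(15656837, 240)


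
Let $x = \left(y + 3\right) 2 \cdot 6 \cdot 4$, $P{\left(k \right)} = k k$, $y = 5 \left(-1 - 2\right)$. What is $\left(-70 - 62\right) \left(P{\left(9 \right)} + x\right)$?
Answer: $65340$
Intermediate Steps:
$y = -15$ ($y = 5 \left(-3\right) = -15$)
$P{\left(k \right)} = k^{2}$
$x = -576$ ($x = \left(-15 + 3\right) 2 \cdot 6 \cdot 4 = - 12 \cdot 12 \cdot 4 = \left(-12\right) 48 = -576$)
$\left(-70 - 62\right) \left(P{\left(9 \right)} + x\right) = \left(-70 - 62\right) \left(9^{2} - 576\right) = \left(-70 - 62\right) \left(81 - 576\right) = \left(-132\right) \left(-495\right) = 65340$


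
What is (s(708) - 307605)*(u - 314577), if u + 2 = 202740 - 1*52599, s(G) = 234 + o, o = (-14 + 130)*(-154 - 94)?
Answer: 55274024882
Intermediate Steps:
o = -28768 (o = 116*(-248) = -28768)
s(G) = -28534 (s(G) = 234 - 28768 = -28534)
u = 150139 (u = -2 + (202740 - 1*52599) = -2 + (202740 - 52599) = -2 + 150141 = 150139)
(s(708) - 307605)*(u - 314577) = (-28534 - 307605)*(150139 - 314577) = -336139*(-164438) = 55274024882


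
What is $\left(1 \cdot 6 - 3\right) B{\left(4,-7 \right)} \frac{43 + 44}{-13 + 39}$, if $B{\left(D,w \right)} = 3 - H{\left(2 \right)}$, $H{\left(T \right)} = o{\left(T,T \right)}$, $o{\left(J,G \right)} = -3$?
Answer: $\frac{783}{13} \approx 60.231$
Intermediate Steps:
$H{\left(T \right)} = -3$
$B{\left(D,w \right)} = 6$ ($B{\left(D,w \right)} = 3 - -3 = 3 + 3 = 6$)
$\left(1 \cdot 6 - 3\right) B{\left(4,-7 \right)} \frac{43 + 44}{-13 + 39} = \left(1 \cdot 6 - 3\right) 6 \frac{43 + 44}{-13 + 39} = \left(6 - 3\right) 6 \cdot \frac{87}{26} = 3 \cdot 6 \cdot 87 \cdot \frac{1}{26} = 18 \cdot \frac{87}{26} = \frac{783}{13}$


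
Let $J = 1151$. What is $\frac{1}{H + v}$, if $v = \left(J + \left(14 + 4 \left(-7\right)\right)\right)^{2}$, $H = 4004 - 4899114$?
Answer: $- \frac{1}{3602341} \approx -2.776 \cdot 10^{-7}$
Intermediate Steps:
$H = -4895110$ ($H = 4004 - 4899114 = -4895110$)
$v = 1292769$ ($v = \left(1151 + \left(14 + 4 \left(-7\right)\right)\right)^{2} = \left(1151 + \left(14 - 28\right)\right)^{2} = \left(1151 - 14\right)^{2} = 1137^{2} = 1292769$)
$\frac{1}{H + v} = \frac{1}{-4895110 + 1292769} = \frac{1}{-3602341} = - \frac{1}{3602341}$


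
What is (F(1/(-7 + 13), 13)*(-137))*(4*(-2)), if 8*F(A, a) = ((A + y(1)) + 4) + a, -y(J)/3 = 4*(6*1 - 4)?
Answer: -5617/6 ≈ -936.17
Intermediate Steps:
y(J) = -24 (y(J) = -12*(6*1 - 4) = -12*(6 - 4) = -12*2 = -3*8 = -24)
F(A, a) = -5/2 + A/8 + a/8 (F(A, a) = (((A - 24) + 4) + a)/8 = (((-24 + A) + 4) + a)/8 = ((-20 + A) + a)/8 = (-20 + A + a)/8 = -5/2 + A/8 + a/8)
(F(1/(-7 + 13), 13)*(-137))*(4*(-2)) = ((-5/2 + 1/(8*(-7 + 13)) + (⅛)*13)*(-137))*(4*(-2)) = ((-5/2 + (⅛)/6 + 13/8)*(-137))*(-8) = ((-5/2 + (⅛)*(⅙) + 13/8)*(-137))*(-8) = ((-5/2 + 1/48 + 13/8)*(-137))*(-8) = -41/48*(-137)*(-8) = (5617/48)*(-8) = -5617/6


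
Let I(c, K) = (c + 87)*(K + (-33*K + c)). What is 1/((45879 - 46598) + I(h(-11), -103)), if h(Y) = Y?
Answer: 1/248941 ≈ 4.0170e-6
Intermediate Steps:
I(c, K) = (87 + c)*(c - 32*K) (I(c, K) = (87 + c)*(K + (c - 33*K)) = (87 + c)*(c - 32*K))
1/((45879 - 46598) + I(h(-11), -103)) = 1/((45879 - 46598) + ((-11)**2 - 2784*(-103) + 87*(-11) - 32*(-103)*(-11))) = 1/(-719 + (121 + 286752 - 957 - 36256)) = 1/(-719 + 249660) = 1/248941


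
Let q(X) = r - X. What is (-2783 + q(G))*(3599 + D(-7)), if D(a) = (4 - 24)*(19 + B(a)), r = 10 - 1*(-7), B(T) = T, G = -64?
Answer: -9076018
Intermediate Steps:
r = 17 (r = 10 + 7 = 17)
q(X) = 17 - X
D(a) = -380 - 20*a (D(a) = (4 - 24)*(19 + a) = -20*(19 + a) = -380 - 20*a)
(-2783 + q(G))*(3599 + D(-7)) = (-2783 + (17 - 1*(-64)))*(3599 + (-380 - 20*(-7))) = (-2783 + (17 + 64))*(3599 + (-380 + 140)) = (-2783 + 81)*(3599 - 240) = -2702*3359 = -9076018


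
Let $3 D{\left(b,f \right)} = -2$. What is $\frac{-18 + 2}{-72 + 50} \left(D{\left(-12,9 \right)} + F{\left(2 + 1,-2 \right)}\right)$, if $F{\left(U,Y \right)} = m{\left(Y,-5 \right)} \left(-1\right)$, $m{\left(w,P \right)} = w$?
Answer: $\frac{32}{33} \approx 0.9697$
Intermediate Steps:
$D{\left(b,f \right)} = - \frac{2}{3}$ ($D{\left(b,f \right)} = \frac{1}{3} \left(-2\right) = - \frac{2}{3}$)
$F{\left(U,Y \right)} = - Y$ ($F{\left(U,Y \right)} = Y \left(-1\right) = - Y$)
$\frac{-18 + 2}{-72 + 50} \left(D{\left(-12,9 \right)} + F{\left(2 + 1,-2 \right)}\right) = \frac{-18 + 2}{-72 + 50} \left(- \frac{2}{3} - -2\right) = - \frac{16}{-22} \left(- \frac{2}{3} + 2\right) = \left(-16\right) \left(- \frac{1}{22}\right) \frac{4}{3} = \frac{8}{11} \cdot \frac{4}{3} = \frac{32}{33}$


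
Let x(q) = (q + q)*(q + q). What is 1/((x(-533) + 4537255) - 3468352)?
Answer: 1/2205259 ≈ 4.5346e-7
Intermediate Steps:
x(q) = 4*q**2 (x(q) = (2*q)*(2*q) = 4*q**2)
1/((x(-533) + 4537255) - 3468352) = 1/((4*(-533)**2 + 4537255) - 3468352) = 1/((4*284089 + 4537255) - 3468352) = 1/((1136356 + 4537255) - 3468352) = 1/(5673611 - 3468352) = 1/2205259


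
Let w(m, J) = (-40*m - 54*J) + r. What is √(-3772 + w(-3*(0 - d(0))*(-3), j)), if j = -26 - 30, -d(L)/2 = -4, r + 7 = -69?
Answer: 2*√514 ≈ 45.343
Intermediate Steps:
r = -76 (r = -7 - 69 = -76)
d(L) = 8 (d(L) = -2*(-4) = 8)
j = -56
w(m, J) = -76 - 54*J - 40*m (w(m, J) = (-40*m - 54*J) - 76 = (-54*J - 40*m) - 76 = -76 - 54*J - 40*m)
√(-3772 + w(-3*(0 - d(0))*(-3), j)) = √(-3772 + (-76 - 54*(-56) - 40*(-3*(0 - 1*8))*(-3))) = √(-3772 + (-76 + 3024 - 40*(-3*(0 - 8))*(-3))) = √(-3772 + (-76 + 3024 - 40*(-3*(-8))*(-3))) = √(-3772 + (-76 + 3024 - 960*(-3))) = √(-3772 + (-76 + 3024 - 40*(-72))) = √(-3772 + (-76 + 3024 + 2880)) = √(-3772 + 5828) = √2056 = 2*√514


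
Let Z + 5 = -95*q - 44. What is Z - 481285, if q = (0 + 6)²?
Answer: -484754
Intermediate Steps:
q = 36 (q = 6² = 36)
Z = -3469 (Z = -5 + (-95*36 - 44) = -5 + (-3420 - 44) = -5 - 3464 = -3469)
Z - 481285 = -3469 - 481285 = -484754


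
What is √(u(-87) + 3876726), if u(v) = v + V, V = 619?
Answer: √3877258 ≈ 1969.1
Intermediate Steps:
u(v) = 619 + v (u(v) = v + 619 = 619 + v)
√(u(-87) + 3876726) = √((619 - 87) + 3876726) = √(532 + 3876726) = √3877258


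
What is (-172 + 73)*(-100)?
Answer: 9900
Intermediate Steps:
(-172 + 73)*(-100) = -99*(-100) = 9900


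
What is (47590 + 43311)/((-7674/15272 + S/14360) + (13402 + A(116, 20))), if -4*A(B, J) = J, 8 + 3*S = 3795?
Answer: 7475672787720/1101731433733 ≈ 6.7854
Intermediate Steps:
S = 3787/3 (S = -8/3 + (1/3)*3795 = -8/3 + 1265 = 3787/3 ≈ 1262.3)
A(B, J) = -J/4
(47590 + 43311)/((-7674/15272 + S/14360) + (13402 + A(116, 20))) = (47590 + 43311)/((-7674/15272 + (3787/3)/14360) + (13402 - 1/4*20)) = 90901/((-7674*1/15272 + (3787/3)*(1/14360)) + (13402 - 5)) = 90901/((-3837/7636 + 3787/43080) + 13397) = 90901/(-34095107/82239720 + 13397) = 90901/(1101731433733/82239720) = 90901*(82239720/1101731433733) = 7475672787720/1101731433733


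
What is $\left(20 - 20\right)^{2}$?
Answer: $0$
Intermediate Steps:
$\left(20 - 20\right)^{2} = 0^{2} = 0$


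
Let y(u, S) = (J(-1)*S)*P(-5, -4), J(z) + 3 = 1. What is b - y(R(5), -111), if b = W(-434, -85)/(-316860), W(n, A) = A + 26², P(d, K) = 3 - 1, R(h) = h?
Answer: -46895477/105620 ≈ -444.00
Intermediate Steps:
J(z) = -2 (J(z) = -3 + 1 = -2)
P(d, K) = 2
W(n, A) = 676 + A (W(n, A) = A + 676 = 676 + A)
y(u, S) = -4*S (y(u, S) = -2*S*2 = -4*S)
b = -197/105620 (b = (676 - 85)/(-316860) = 591*(-1/316860) = -197/105620 ≈ -0.0018652)
b - y(R(5), -111) = -197/105620 - (-4)*(-111) = -197/105620 - 1*444 = -197/105620 - 444 = -46895477/105620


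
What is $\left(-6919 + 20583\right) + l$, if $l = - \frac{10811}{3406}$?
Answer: $\frac{46528773}{3406} \approx 13661.0$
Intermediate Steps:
$l = - \frac{10811}{3406}$ ($l = \left(-10811\right) \frac{1}{3406} = - \frac{10811}{3406} \approx -3.1741$)
$\left(-6919 + 20583\right) + l = \left(-6919 + 20583\right) - \frac{10811}{3406} = 13664 - \frac{10811}{3406} = \frac{46528773}{3406}$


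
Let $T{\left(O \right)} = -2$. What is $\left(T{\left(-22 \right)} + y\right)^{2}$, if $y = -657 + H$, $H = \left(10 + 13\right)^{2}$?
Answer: $16900$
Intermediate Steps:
$H = 529$ ($H = 23^{2} = 529$)
$y = -128$ ($y = -657 + 529 = -128$)
$\left(T{\left(-22 \right)} + y\right)^{2} = \left(-2 - 128\right)^{2} = \left(-130\right)^{2} = 16900$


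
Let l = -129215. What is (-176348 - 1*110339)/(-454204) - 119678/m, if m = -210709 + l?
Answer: 2919423425/2969131548 ≈ 0.98326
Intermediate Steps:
m = -339924 (m = -210709 - 129215 = -339924)
(-176348 - 1*110339)/(-454204) - 119678/m = (-176348 - 1*110339)/(-454204) - 119678/(-339924) = (-176348 - 110339)*(-1/454204) - 119678*(-1/339924) = -286687*(-1/454204) + 4603/13074 = 286687/454204 + 4603/13074 = 2919423425/2969131548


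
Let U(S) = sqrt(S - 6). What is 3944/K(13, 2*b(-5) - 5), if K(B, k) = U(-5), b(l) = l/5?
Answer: -3944*I*sqrt(11)/11 ≈ -1189.2*I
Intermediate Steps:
b(l) = l/5 (b(l) = l*(1/5) = l/5)
U(S) = sqrt(-6 + S)
K(B, k) = I*sqrt(11) (K(B, k) = sqrt(-6 - 5) = sqrt(-11) = I*sqrt(11))
3944/K(13, 2*b(-5) - 5) = 3944/((I*sqrt(11))) = 3944*(-I*sqrt(11)/11) = -3944*I*sqrt(11)/11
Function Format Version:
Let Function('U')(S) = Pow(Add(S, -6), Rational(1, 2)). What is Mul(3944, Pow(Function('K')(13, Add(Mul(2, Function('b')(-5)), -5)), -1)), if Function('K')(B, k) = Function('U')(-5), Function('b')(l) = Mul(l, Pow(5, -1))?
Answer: Mul(Rational(-3944, 11), I, Pow(11, Rational(1, 2))) ≈ Mul(-1189.2, I)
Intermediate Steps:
Function('b')(l) = Mul(Rational(1, 5), l) (Function('b')(l) = Mul(l, Rational(1, 5)) = Mul(Rational(1, 5), l))
Function('U')(S) = Pow(Add(-6, S), Rational(1, 2))
Function('K')(B, k) = Mul(I, Pow(11, Rational(1, 2))) (Function('K')(B, k) = Pow(Add(-6, -5), Rational(1, 2)) = Pow(-11, Rational(1, 2)) = Mul(I, Pow(11, Rational(1, 2))))
Mul(3944, Pow(Function('K')(13, Add(Mul(2, Function('b')(-5)), -5)), -1)) = Mul(3944, Pow(Mul(I, Pow(11, Rational(1, 2))), -1)) = Mul(3944, Mul(Rational(-1, 11), I, Pow(11, Rational(1, 2)))) = Mul(Rational(-3944, 11), I, Pow(11, Rational(1, 2)))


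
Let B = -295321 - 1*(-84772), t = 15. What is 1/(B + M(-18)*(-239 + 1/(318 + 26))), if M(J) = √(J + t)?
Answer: -8305175488/1748653153129137 + 3142440*I*√3/582884384376379 ≈ -4.7495e-6 + 9.3378e-9*I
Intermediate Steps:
M(J) = √(15 + J) (M(J) = √(J + 15) = √(15 + J))
B = -210549 (B = -295321 + 84772 = -210549)
1/(B + M(-18)*(-239 + 1/(318 + 26))) = 1/(-210549 + √(15 - 18)*(-239 + 1/(318 + 26))) = 1/(-210549 + √(-3)*(-239 + 1/344)) = 1/(-210549 + (I*√3)*(-239 + 1/344)) = 1/(-210549 + (I*√3)*(-82215/344)) = 1/(-210549 - 82215*I*√3/344)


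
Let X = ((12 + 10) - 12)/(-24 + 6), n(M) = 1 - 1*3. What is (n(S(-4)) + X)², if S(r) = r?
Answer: 529/81 ≈ 6.5309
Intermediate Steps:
n(M) = -2 (n(M) = 1 - 3 = -2)
X = -5/9 (X = (22 - 12)/(-18) = 10*(-1/18) = -5/9 ≈ -0.55556)
(n(S(-4)) + X)² = (-2 - 5/9)² = (-23/9)² = 529/81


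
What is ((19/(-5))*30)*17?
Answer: -1938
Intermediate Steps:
((19/(-5))*30)*17 = ((19*(-⅕))*30)*17 = -19/5*30*17 = -114*17 = -1938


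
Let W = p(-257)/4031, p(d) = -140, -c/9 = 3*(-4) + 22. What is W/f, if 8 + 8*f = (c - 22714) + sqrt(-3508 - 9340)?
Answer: 399210/32777080843 + 70*I*sqrt(803)/32777080843 ≈ 1.218e-5 + 6.0518e-8*I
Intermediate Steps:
c = -90 (c = -9*(3*(-4) + 22) = -9*(-12 + 22) = -9*10 = -90)
W = -140/4031 ≈ -0.034731
f = -5703/2 + I*sqrt(803)/2 (f = -1 + ((-90 - 22714) + sqrt(-3508 - 9340))/8 = -1 + (-22804 + sqrt(-12848))/8 = -1 + (-22804 + 4*I*sqrt(803))/8 = -1 + (-5701/2 + I*sqrt(803)/2) = -5703/2 + I*sqrt(803)/2 ≈ -2851.5 + 14.169*I)
W/f = -140/(4031*(-5703/2 + I*sqrt(803)/2))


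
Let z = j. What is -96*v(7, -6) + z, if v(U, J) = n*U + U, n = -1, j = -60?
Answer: -60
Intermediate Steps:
z = -60
v(U, J) = 0 (v(U, J) = -U + U = 0)
-96*v(7, -6) + z = -96*0 - 60 = 0 - 60 = -60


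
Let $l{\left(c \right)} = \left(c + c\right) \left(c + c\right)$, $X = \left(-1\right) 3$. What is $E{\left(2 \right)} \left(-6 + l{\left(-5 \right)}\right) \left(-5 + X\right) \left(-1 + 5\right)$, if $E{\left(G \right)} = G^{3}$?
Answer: $-24064$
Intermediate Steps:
$X = -3$
$l{\left(c \right)} = 4 c^{2}$ ($l{\left(c \right)} = 2 c 2 c = 4 c^{2}$)
$E{\left(2 \right)} \left(-6 + l{\left(-5 \right)}\right) \left(-5 + X\right) \left(-1 + 5\right) = 2^{3} \left(-6 + 4 \left(-5\right)^{2}\right) \left(-5 - 3\right) \left(-1 + 5\right) = 8 \left(-6 + 4 \cdot 25\right) \left(\left(-8\right) 4\right) = 8 \left(-6 + 100\right) \left(-32\right) = 8 \cdot 94 \left(-32\right) = 752 \left(-32\right) = -24064$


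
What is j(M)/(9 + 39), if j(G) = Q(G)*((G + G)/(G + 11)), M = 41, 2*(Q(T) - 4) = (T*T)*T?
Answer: 2826089/2496 ≈ 1132.2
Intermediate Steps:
Q(T) = 4 + T³/2 (Q(T) = 4 + ((T*T)*T)/2 = 4 + (T²*T)/2 = 4 + T³/2)
j(G) = 2*G*(4 + G³/2)/(11 + G) (j(G) = (4 + G³/2)*((G + G)/(G + 11)) = (4 + G³/2)*((2*G)/(11 + G)) = (4 + G³/2)*(2*G/(11 + G)) = 2*G*(4 + G³/2)/(11 + G))
j(M)/(9 + 39) = (41*(8 + 41³)/(11 + 41))/(9 + 39) = (41*(8 + 68921)/52)/48 = (41*(1/52)*68929)/48 = (1/48)*(2826089/52) = 2826089/2496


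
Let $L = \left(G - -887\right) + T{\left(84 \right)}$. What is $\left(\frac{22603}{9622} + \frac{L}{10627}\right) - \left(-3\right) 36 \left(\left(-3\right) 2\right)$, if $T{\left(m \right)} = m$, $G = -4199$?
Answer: $- \frac{66050797847}{102252994} \approx -645.96$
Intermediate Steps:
$L = -3228$ ($L = \left(-4199 - -887\right) + 84 = \left(-4199 + 887\right) + 84 = -3312 + 84 = -3228$)
$\left(\frac{22603}{9622} + \frac{L}{10627}\right) - \left(-3\right) 36 \left(\left(-3\right) 2\right) = \left(\frac{22603}{9622} - \frac{3228}{10627}\right) - \left(-3\right) 36 \left(\left(-3\right) 2\right) = \left(22603 \cdot \frac{1}{9622} - \frac{3228}{10627}\right) - \left(-108\right) \left(-6\right) = \left(\frac{22603}{9622} - \frac{3228}{10627}\right) - 648 = \frac{209142265}{102252994} - 648 = - \frac{66050797847}{102252994}$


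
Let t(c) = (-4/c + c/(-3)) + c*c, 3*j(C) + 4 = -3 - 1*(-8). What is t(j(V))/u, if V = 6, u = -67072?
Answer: 3/16768 ≈ 0.00017891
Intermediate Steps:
j(C) = ⅓ (j(C) = -4/3 + (-3 - 1*(-8))/3 = -4/3 + (-3 + 8)/3 = -4/3 + (⅓)*5 = -4/3 + 5/3 = ⅓)
t(c) = c² - 4/c - c/3 (t(c) = (-4/c + c*(-⅓)) + c² = (-4/c - c/3) + c² = c² - 4/c - c/3)
t(j(V))/u = ((⅓)² - 4/⅓ - ⅓*⅓)/(-67072) = (⅑ - 4*3 - ⅑)*(-1/67072) = (⅑ - 12 - ⅑)*(-1/67072) = -12*(-1/67072) = 3/16768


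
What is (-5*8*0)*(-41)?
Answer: 0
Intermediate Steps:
(-5*8*0)*(-41) = -40*0*(-41) = 0*(-41) = 0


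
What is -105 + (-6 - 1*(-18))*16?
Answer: 87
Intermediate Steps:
-105 + (-6 - 1*(-18))*16 = -105 + (-6 + 18)*16 = -105 + 12*16 = -105 + 192 = 87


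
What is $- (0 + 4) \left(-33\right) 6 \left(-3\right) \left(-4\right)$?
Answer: $9504$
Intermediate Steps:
$- (0 + 4) \left(-33\right) 6 \left(-3\right) \left(-4\right) = \left(-1\right) 4 \left(-33\right) \left(\left(-18\right) \left(-4\right)\right) = \left(-4\right) \left(-33\right) 72 = 132 \cdot 72 = 9504$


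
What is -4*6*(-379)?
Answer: 9096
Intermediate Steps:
-4*6*(-379) = -24*(-379) = 9096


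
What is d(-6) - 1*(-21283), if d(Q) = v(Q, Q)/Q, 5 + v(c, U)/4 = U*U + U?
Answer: 63799/3 ≈ 21266.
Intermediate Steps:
v(c, U) = -20 + 4*U + 4*U² (v(c, U) = -20 + 4*(U*U + U) = -20 + 4*(U² + U) = -20 + 4*(U + U²) = -20 + (4*U + 4*U²) = -20 + 4*U + 4*U²)
d(Q) = (-20 + 4*Q + 4*Q²)/Q
d(-6) - 1*(-21283) = (4 - 20/(-6) + 4*(-6)) - 1*(-21283) = (4 - 20*(-⅙) - 24) + 21283 = (4 + 10/3 - 24) + 21283 = -50/3 + 21283 = 63799/3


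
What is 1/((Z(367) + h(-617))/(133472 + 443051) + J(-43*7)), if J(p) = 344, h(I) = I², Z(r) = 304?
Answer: 576523/198704905 ≈ 0.0029014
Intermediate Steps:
1/((Z(367) + h(-617))/(133472 + 443051) + J(-43*7)) = 1/((304 + (-617)²)/(133472 + 443051) + 344) = 1/((304 + 380689)/576523 + 344) = 1/(380993*(1/576523) + 344) = 1/(380993/576523 + 344) = 1/(198704905/576523) = 576523/198704905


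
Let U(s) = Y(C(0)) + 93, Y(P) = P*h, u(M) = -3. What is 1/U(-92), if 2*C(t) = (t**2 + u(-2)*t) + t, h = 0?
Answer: 1/93 ≈ 0.010753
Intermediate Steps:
C(t) = t**2/2 - t (C(t) = ((t**2 - 3*t) + t)/2 = (t**2 - 2*t)/2 = t**2/2 - t)
Y(P) = 0 (Y(P) = P*0 = 0)
U(s) = 93 (U(s) = 0 + 93 = 93)
1/U(-92) = 1/93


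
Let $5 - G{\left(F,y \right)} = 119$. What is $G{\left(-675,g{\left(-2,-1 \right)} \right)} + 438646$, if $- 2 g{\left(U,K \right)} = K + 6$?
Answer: $438532$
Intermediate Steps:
$g{\left(U,K \right)} = -3 - \frac{K}{2}$ ($g{\left(U,K \right)} = - \frac{K + 6}{2} = - \frac{6 + K}{2} = -3 - \frac{K}{2}$)
$G{\left(F,y \right)} = -114$ ($G{\left(F,y \right)} = 5 - 119 = -114$)
$G{\left(-675,g{\left(-2,-1 \right)} \right)} + 438646 = -114 + 438646 = 438532$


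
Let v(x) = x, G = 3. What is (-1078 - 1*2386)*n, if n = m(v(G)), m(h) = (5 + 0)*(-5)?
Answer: 86600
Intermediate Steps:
m(h) = -25 (m(h) = 5*(-5) = -25)
n = -25
(-1078 - 1*2386)*n = (-1078 - 1*2386)*(-25) = (-1078 - 2386)*(-25) = -3464*(-25) = 86600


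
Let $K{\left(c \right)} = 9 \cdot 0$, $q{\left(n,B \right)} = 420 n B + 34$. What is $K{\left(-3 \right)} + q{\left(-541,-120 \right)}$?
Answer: $27266434$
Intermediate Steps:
$q{\left(n,B \right)} = 34 + 420 B n$ ($q{\left(n,B \right)} = 420 B n + 34 = 34 + 420 B n$)
$K{\left(c \right)} = 0$
$K{\left(-3 \right)} + q{\left(-541,-120 \right)} = 0 + \left(34 + 420 \left(-120\right) \left(-541\right)\right) = 0 + \left(34 + 27266400\right) = 0 + 27266434 = 27266434$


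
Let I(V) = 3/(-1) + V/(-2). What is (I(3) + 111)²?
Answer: 45369/4 ≈ 11342.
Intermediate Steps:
I(V) = -3 - V/2 (I(V) = 3*(-1) + V*(-½) = -3 - V/2)
(I(3) + 111)² = ((-3 - ½*3) + 111)² = ((-3 - 3/2) + 111)² = (-9/2 + 111)² = (213/2)² = 45369/4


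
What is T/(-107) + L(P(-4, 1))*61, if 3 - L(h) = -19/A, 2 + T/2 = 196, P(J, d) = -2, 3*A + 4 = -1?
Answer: -276074/535 ≈ -516.03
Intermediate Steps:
A = -5/3 (A = -4/3 + (1/3)*(-1) = -4/3 - 1/3 = -5/3 ≈ -1.6667)
T = 388 (T = -4 + 2*196 = -4 + 392 = 388)
L(h) = -42/5 (L(h) = 3 - (-19)/(-5/3) = 3 - (-19)*(-3)/5 = 3 - 1*57/5 = 3 - 57/5 = -42/5)
T/(-107) + L(P(-4, 1))*61 = 388/(-107) - 42/5*61 = 388*(-1/107) - 2562/5 = -388/107 - 2562/5 = -276074/535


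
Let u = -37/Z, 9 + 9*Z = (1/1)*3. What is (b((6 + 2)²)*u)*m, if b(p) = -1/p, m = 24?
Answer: -333/16 ≈ -20.813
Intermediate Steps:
Z = -⅔ (Z = -1 + ((1/1)*3)/9 = -1 + ((1*1)*3)/9 = -1 + (1*3)/9 = -1 + (⅑)*3 = -1 + ⅓ = -⅔ ≈ -0.66667)
u = 111/2 (u = -37/(-⅔) = -37*(-3/2) = 111/2 ≈ 55.500)
(b((6 + 2)²)*u)*m = (-1/((6 + 2)²)*(111/2))*24 = (-1/(8²)*(111/2))*24 = (-1/64*(111/2))*24 = (-1*1/64*(111/2))*24 = -1/64*111/2*24 = -111/128*24 = -333/16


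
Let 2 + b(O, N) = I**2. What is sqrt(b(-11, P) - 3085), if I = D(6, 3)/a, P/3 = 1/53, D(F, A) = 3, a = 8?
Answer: 27*I*sqrt(271)/8 ≈ 55.56*I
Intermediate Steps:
P = 3/53 ≈ 0.056604
I = 3/8 ≈ 0.37500
b(O, N) = -119/64 (b(O, N) = -2 + (3/8)**2 = -2 + 9/64 = -119/64)
sqrt(b(-11, P) - 3085) = sqrt(-119/64 - 3085) = sqrt(-197559/64) = 27*I*sqrt(271)/8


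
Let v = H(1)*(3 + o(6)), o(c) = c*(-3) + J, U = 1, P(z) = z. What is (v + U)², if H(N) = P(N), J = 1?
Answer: 169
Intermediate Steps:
o(c) = 1 - 3*c (o(c) = c*(-3) + 1 = -3*c + 1 = 1 - 3*c)
H(N) = N
v = -14 (v = 1*(3 + (1 - 3*6)) = 1*(3 + (1 - 18)) = 1*(3 - 17) = 1*(-14) = -14)
(v + U)² = (-14 + 1)² = (-13)² = 169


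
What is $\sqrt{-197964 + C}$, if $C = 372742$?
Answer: $\sqrt{174778} \approx 418.06$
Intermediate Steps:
$\sqrt{-197964 + C} = \sqrt{-197964 + 372742} = \sqrt{174778}$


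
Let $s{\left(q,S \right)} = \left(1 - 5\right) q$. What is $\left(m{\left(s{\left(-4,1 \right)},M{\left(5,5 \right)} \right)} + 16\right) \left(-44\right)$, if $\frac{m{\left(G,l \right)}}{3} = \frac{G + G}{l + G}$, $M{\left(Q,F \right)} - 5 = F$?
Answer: $- \frac{11264}{13} \approx -866.46$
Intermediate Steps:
$M{\left(Q,F \right)} = 5 + F$
$s{\left(q,S \right)} = - 4 q$
$m{\left(G,l \right)} = \frac{6 G}{G + l}$ ($m{\left(G,l \right)} = 3 \frac{G + G}{l + G} = 3 \frac{2 G}{G + l} = \frac{6 G}{G + l}$)
$\left(m{\left(s{\left(-4,1 \right)},M{\left(5,5 \right)} \right)} + 16\right) \left(-44\right) = \left(\frac{6 \left(\left(-4\right) \left(-4\right)\right)}{\left(-4\right) \left(-4\right) + \left(5 + 5\right)} + 16\right) \left(-44\right) = \left(6 \cdot 16 \frac{1}{16 + 10} + 16\right) \left(-44\right) = \left(6 \cdot 16 \cdot \frac{1}{26} + 16\right) \left(-44\right) = \left(\frac{48}{13} + 16\right) \left(-44\right) = \frac{256}{13} \left(-44\right) = - \frac{11264}{13}$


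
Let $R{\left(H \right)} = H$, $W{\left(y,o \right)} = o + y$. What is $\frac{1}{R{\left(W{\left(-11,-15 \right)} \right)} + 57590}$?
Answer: $\frac{1}{57564} \approx 1.7372 \cdot 10^{-5}$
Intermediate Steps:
$\frac{1}{R{\left(W{\left(-11,-15 \right)} \right)} + 57590} = \frac{1}{\left(-15 - 11\right) + 57590} = \frac{1}{-26 + 57590} = \frac{1}{57564}$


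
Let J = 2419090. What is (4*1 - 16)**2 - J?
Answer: -2418946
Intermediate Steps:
(4*1 - 16)**2 - J = (4*1 - 16)**2 - 1*2419090 = (4 - 16)**2 - 2419090 = (-12)**2 - 2419090 = 144 - 2419090 = -2418946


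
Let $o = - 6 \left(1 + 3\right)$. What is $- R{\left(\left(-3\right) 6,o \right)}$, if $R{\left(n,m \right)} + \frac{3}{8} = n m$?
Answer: $- \frac{3453}{8} \approx -431.63$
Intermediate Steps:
$o = -24$ ($o = \left(-6\right) 4 = -24$)
$R{\left(n,m \right)} = - \frac{3}{8} + m n$ ($R{\left(n,m \right)} = - \frac{3}{8} + n m = - \frac{3}{8} + m n$)
$- R{\left(\left(-3\right) 6,o \right)} = - (- \frac{3}{8} - 24 \left(\left(-3\right) 6\right)) = - (- \frac{3}{8} - -432) = - (- \frac{3}{8} + 432) = \left(-1\right) \frac{3453}{8} = - \frac{3453}{8}$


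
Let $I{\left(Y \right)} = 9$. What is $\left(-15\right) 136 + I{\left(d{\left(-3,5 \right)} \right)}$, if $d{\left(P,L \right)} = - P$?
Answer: $-2031$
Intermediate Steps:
$\left(-15\right) 136 + I{\left(d{\left(-3,5 \right)} \right)} = \left(-15\right) 136 + 9 = -2040 + 9 = -2031$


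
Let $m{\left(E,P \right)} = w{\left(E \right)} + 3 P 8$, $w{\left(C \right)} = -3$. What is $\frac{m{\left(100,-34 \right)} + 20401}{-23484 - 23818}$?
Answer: $- \frac{9791}{23651} \approx -0.41398$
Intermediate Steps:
$m{\left(E,P \right)} = -3 + 24 P$ ($m{\left(E,P \right)} = -3 + 3 P 8 = -3 + 24 P$)
$\frac{m{\left(100,-34 \right)} + 20401}{-23484 - 23818} = \frac{\left(-3 + 24 \left(-34\right)\right) + 20401}{-23484 - 23818} = \frac{\left(-3 - 816\right) + 20401}{-47302} = \left(-819 + 20401\right) \left(- \frac{1}{47302}\right) = 19582 \left(- \frac{1}{47302}\right) = - \frac{9791}{23651}$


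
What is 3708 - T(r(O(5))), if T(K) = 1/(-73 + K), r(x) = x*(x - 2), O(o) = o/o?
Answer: 274393/74 ≈ 3708.0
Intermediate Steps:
O(o) = 1
r(x) = x*(-2 + x)
3708 - T(r(O(5))) = 3708 - 1/(-73 + 1*(-2 + 1)) = 3708 - 1/(-73 + 1*(-1)) = 3708 - 1/(-73 - 1) = 3708 - 1/(-74) = 3708 - 1*(-1/74) = 3708 + 1/74 = 274393/74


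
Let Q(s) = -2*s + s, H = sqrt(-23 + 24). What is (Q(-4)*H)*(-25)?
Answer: -100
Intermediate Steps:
H = 1 (H = sqrt(1) = 1)
Q(s) = -s
(Q(-4)*H)*(-25) = (-1*(-4)*1)*(-25) = (4*1)*(-25) = 4*(-25) = -100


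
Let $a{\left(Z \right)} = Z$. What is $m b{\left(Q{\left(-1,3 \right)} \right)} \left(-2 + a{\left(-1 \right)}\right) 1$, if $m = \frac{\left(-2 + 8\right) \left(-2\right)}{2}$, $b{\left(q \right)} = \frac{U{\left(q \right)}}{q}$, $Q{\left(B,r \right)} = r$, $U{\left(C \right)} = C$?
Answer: $18$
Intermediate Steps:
$b{\left(q \right)} = 1$ ($b{\left(q \right)} = \frac{q}{q} = 1$)
$m = -6$ ($m = 6 \left(-2\right) \frac{1}{2} = \left(-12\right) \frac{1}{2} = -6$)
$m b{\left(Q{\left(-1,3 \right)} \right)} \left(-2 + a{\left(-1 \right)}\right) 1 = \left(-6\right) 1 \left(-2 - 1\right) 1 = - 6 \left(\left(-3\right) 1\right) = \left(-6\right) \left(-3\right) = 18$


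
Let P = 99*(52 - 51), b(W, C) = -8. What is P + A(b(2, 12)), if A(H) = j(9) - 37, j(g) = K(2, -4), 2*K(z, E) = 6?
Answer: 65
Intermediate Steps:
K(z, E) = 3 (K(z, E) = (1/2)*6 = 3)
P = 99 (P = 99*1 = 99)
j(g) = 3
A(H) = -34 (A(H) = 3 - 37 = -34)
P + A(b(2, 12)) = 99 - 34 = 65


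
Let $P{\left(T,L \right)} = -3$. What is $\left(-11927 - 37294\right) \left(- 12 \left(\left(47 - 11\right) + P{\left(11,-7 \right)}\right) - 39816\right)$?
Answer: $1979274852$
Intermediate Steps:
$\left(-11927 - 37294\right) \left(- 12 \left(\left(47 - 11\right) + P{\left(11,-7 \right)}\right) - 39816\right) = \left(-11927 - 37294\right) \left(- 12 \left(\left(47 - 11\right) - 3\right) - 39816\right) = - 49221 \left(- 12 \left(36 - 3\right) - 39816\right) = - 49221 \left(\left(-12\right) 33 - 39816\right) = - 49221 \left(-396 - 39816\right) = \left(-49221\right) \left(-40212\right) = 1979274852$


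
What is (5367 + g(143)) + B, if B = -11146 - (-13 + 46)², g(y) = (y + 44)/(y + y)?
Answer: -178551/26 ≈ -6867.3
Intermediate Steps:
g(y) = (44 + y)/(2*y) (g(y) = (44 + y)/((2*y)) = (44 + y)*(1/(2*y)) = (44 + y)/(2*y))
B = -12235 (B = -11146 - 1*33² = -11146 - 1*1089 = -11146 - 1089 = -12235)
(5367 + g(143)) + B = (5367 + (½)*(44 + 143)/143) - 12235 = (5367 + (½)*(1/143)*187) - 12235 = (5367 + 17/26) - 12235 = 139559/26 - 12235 = -178551/26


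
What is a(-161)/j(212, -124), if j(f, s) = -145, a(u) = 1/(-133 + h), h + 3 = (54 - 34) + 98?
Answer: 1/2610 ≈ 0.00038314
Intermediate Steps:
h = 115 (h = -3 + ((54 - 34) + 98) = -3 + (20 + 98) = -3 + 118 = 115)
a(u) = -1/18 (a(u) = 1/(-133 + 115) = 1/(-18) = -1/18)
a(-161)/j(212, -124) = -1/18/(-145) = -1/18*(-1/145) = 1/2610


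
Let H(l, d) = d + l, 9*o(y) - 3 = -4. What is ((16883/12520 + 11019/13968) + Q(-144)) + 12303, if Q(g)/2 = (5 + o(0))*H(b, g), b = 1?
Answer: 238424292293/21859920 ≈ 10907.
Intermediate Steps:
o(y) = -⅑ (o(y) = ⅓ + (⅑)*(-4) = ⅓ - 4/9 = -⅑)
Q(g) = 88/9 + 88*g/9 (Q(g) = 2*((5 - ⅑)*(g + 1)) = 2*(44*(1 + g)/9) = 2*(44/9 + 44*g/9) = 88/9 + 88*g/9)
((16883/12520 + 11019/13968) + Q(-144)) + 12303 = ((16883/12520 + 11019/13968) + (88/9 + (88/9)*(-144))) + 12303 = ((16883*(1/12520) + 11019*(1/13968)) + (88/9 - 1408)) + 12303 = ((16883/12520 + 3673/4656) - 12584/9) + 12303 = (15574151/7286640 - 12584/9) + 12303 = -30518303467/21859920 + 12303 = 238424292293/21859920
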